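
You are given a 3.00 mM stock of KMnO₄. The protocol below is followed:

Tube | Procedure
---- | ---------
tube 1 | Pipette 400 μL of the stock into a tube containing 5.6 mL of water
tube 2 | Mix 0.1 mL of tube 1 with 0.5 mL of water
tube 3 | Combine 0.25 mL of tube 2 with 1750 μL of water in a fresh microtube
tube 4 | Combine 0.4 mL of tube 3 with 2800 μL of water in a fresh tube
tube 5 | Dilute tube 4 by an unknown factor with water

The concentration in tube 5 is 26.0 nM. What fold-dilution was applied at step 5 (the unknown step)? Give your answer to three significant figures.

Step 1: 400 μL + 5.6 mL = 6000 μL total → factor 6000/400 = 15
Step 2: 0.1 mL + 0.5 mL = 0.6 mL total → factor 0.6/0.1 = 6
Step 3: 0.25 mL + 1750 μL = 2 mL total → factor 2/0.25 = 8
Step 4: 0.4 mL + 2800 μL = 3.2 mL total → factor 3.2/0.4 = 8
Step 5: unknown factor x
Product of known-step factors = 5760
Overall factor = 3.00 mM / (26.0 nM) = 1.1538 × 10^5
x = 1.1538 × 10^5 / 5760 = 20.0

20.0-fold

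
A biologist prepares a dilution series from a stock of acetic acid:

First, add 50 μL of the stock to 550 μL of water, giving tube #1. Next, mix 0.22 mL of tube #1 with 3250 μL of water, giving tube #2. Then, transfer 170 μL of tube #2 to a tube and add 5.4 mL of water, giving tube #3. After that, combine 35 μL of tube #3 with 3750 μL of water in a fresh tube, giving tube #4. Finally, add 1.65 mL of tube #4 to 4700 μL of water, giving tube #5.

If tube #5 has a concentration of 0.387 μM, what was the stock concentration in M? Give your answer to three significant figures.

0.999 M

Step 1: 50 μL + 550 μL = 600 μL total → factor 600/50 = 12
Step 2: 0.22 mL + 3250 μL = 3.47 mL total → factor 3.47/0.22 = 15.773
Step 3: 170 μL + 5.4 mL = 5570 μL total → factor 5570/170 = 32.765
Step 4: 35 μL + 3750 μL = 3785 μL total → factor 3785/35 = 108.14
Step 5: 1.65 mL + 4700 μL = 6.35 mL total → factor 6.35/1.65 = 3.8485
Overall dilution factor = 12 × 15.773 × 32.765 × 108.14 × 3.8485 = 2.581 × 10^6
Stock = 0.387 μM × 2.581 × 10^6 = 9.988 × 10^5 μM = 0.999 M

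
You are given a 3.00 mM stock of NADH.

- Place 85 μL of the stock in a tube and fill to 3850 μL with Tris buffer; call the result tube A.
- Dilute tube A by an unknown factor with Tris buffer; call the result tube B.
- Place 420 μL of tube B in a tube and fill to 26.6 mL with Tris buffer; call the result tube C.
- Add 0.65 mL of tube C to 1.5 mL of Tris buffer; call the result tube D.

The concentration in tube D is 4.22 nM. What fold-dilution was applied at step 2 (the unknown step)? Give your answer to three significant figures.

Step 1: 85 μL brought to 3850 μL → factor 3850/85 = 45.294
Step 2: unknown factor x
Step 3: 420 μL brought to 26.6 mL → factor 26600/420 = 63.333
Step 4: 0.65 mL + 1.5 mL = 2.15 mL total → factor 2.15/0.65 = 3.3077
Product of known-step factors = 9488.5
Overall factor = 3.00 mM / (4.22 nM) = 7.109 × 10^5
x = 7.109 × 10^5 / 9488.5 = 74.9

74.9-fold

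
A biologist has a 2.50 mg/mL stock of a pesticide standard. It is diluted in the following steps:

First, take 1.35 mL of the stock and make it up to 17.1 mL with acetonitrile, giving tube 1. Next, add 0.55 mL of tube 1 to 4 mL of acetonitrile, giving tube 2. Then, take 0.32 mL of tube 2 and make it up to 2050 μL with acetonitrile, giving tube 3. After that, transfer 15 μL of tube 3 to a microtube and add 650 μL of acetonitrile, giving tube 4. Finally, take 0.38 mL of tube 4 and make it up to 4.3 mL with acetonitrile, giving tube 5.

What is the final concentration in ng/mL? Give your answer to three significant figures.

7.42 ng/mL

Step 1: 1.35 mL brought to 17.1 mL → factor 17.1/1.35 = 12.667
Step 2: 0.55 mL + 4 mL = 4.55 mL total → factor 4.55/0.55 = 8.2727
Step 3: 0.32 mL brought to 2050 μL → factor 2.05/0.32 = 6.4062
Step 4: 15 μL + 650 μL = 665 μL total → factor 665/15 = 44.333
Step 5: 0.38 mL brought to 4.3 mL → factor 4.3/0.38 = 11.316
Overall dilution factor = 12.667 × 8.2727 × 6.4062 × 44.333 × 11.316 = 3.3677 × 10^5
Final = 2.50 mg/mL / 3.3677 × 10^5 = 7.424 × 10^-6 mg/mL = 7.42 ng/mL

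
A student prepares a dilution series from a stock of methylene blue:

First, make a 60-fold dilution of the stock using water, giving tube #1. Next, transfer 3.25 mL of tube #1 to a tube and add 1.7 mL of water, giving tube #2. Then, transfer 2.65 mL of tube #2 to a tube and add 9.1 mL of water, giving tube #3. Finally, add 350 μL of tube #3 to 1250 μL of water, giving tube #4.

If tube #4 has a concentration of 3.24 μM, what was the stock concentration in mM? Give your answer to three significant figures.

6.00 mM

Step 1: 60-fold → factor 60
Step 2: 3.25 mL + 1.7 mL = 4.95 mL total → factor 4.95/3.25 = 1.5231
Step 3: 2.65 mL + 9.1 mL = 11.75 mL total → factor 11.75/2.65 = 4.434
Step 4: 350 μL + 1250 μL = 1600 μL total → factor 1600/350 = 4.5714
Overall dilution factor = 60 × 1.5231 × 4.434 × 4.5714 = 1852.3
Stock = 3.24 μM × 1852.3 = 6002 μM = 6.00 mM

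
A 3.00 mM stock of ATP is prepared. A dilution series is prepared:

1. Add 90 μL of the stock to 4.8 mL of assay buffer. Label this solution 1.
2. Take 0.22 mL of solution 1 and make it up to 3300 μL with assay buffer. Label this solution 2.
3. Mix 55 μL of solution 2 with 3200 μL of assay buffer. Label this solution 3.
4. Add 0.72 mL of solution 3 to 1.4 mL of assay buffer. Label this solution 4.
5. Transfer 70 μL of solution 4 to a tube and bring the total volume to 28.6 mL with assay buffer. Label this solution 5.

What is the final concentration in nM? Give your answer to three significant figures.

Step 1: 90 μL + 4.8 mL = 4890 μL total → factor 4890/90 = 54.333
Step 2: 0.22 mL brought to 3300 μL → factor 3.3/0.22 = 15
Step 3: 55 μL + 3200 μL = 3255 μL total → factor 3255/55 = 59.182
Step 4: 0.72 mL + 1.4 mL = 2.12 mL total → factor 2.12/0.72 = 2.9444
Step 5: 70 μL brought to 28.6 mL → factor 28600/70 = 408.57
Overall dilution factor = 54.333 × 15 × 59.182 × 2.9444 × 408.57 = 5.8025 × 10^7
Final = 3.00 mM / 5.8025 × 10^7 = 5.170 × 10^-8 mM = 0.0517 nM

0.0517 nM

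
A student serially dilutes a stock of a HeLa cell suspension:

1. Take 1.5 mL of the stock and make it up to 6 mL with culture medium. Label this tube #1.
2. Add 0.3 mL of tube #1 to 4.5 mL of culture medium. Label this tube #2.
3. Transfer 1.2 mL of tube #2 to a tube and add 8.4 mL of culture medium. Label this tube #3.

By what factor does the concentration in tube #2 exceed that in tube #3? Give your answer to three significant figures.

Step 1: 1.5 mL brought to 6 mL → factor 6/1.5 = 4
Step 2: 0.3 mL + 4.5 mL = 4.8 mL total → factor 4.8/0.3 = 16
Step 3: 1.2 mL + 8.4 mL = 9.6 mL total → factor 9.6/1.2 = 8
Dilution factor to tube #2 = 64; to tube #3 = 512
[tube #2]/[tube #3] = (factor to tube #3)/(factor to tube #2) = 512/64 = 8.00

8.00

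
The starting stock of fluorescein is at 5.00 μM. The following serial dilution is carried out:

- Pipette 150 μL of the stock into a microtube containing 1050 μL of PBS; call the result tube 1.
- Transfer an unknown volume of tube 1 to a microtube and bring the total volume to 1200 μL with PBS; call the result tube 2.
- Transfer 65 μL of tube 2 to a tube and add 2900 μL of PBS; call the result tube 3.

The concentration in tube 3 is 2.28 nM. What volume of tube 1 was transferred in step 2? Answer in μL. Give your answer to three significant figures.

200 μL

Step 1: 150 μL + 1050 μL = 1200 μL total → factor 1200/150 = 8
Step 2: v brought to 1200 μL → factor = 1200 μL/v
Step 3: 65 μL + 2900 μL = 2965 μL total → factor 2965/65 = 45.615
Product of known-step factors = 364.92
Overall factor = 5.00 μM / (2.28 nM) = 2193
Step-2 factor = 2193 / 364.92 = 6.0094
v = 1200 μL / 6.0094 = 200 μL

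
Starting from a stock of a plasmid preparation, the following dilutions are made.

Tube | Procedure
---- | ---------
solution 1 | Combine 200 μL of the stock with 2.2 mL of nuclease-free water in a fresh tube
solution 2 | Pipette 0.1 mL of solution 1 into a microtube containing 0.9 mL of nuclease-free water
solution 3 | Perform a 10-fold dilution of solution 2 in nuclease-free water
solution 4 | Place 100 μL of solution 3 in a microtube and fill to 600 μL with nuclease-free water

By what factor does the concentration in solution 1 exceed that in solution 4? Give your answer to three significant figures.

600

Step 1: 200 μL + 2.2 mL = 2400 μL total → factor 2400/200 = 12
Step 2: 0.1 mL + 0.9 mL = 1 mL total → factor 1/0.1 = 10
Step 3: 10-fold → factor 10
Step 4: 100 μL brought to 600 μL → factor 600/100 = 6
Dilution factor to solution 1 = 12; to solution 4 = 7200
[solution 1]/[solution 4] = (factor to solution 4)/(factor to solution 1) = 7200/12 = 600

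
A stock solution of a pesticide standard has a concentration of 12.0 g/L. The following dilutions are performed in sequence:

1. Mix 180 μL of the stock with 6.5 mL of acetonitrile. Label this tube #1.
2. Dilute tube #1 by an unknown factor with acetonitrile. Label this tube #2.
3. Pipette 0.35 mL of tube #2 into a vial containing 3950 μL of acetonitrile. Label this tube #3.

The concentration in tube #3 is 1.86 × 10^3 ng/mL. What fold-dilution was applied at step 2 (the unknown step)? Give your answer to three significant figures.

Step 1: 180 μL + 6.5 mL = 6680 μL total → factor 6680/180 = 37.111
Step 2: unknown factor x
Step 3: 0.35 mL + 3950 μL = 4.3 mL total → factor 4.3/0.35 = 12.286
Product of known-step factors = 455.94
Overall factor = 12.0 g/L / (1.86 × 10^3 ng/mL) = 6451.6
x = 6451.6 / 455.94 = 14.2

14.2-fold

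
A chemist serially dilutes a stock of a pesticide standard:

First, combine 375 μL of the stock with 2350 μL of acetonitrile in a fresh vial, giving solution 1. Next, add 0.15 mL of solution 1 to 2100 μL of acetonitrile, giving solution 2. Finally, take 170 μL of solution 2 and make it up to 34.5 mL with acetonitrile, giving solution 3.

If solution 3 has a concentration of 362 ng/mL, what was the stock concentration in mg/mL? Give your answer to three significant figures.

Step 1: 375 μL + 2350 μL = 2725 μL total → factor 2725/375 = 7.2667
Step 2: 0.15 mL + 2100 μL = 2.25 mL total → factor 2.25/0.15 = 15
Step 3: 170 μL brought to 34.5 mL → factor 34500/170 = 202.94
Overall dilution factor = 7.2667 × 15 × 202.94 = 22121
Stock = 362 ng/mL × 22121 = 8.008 × 10^6 ng/mL = 8.01 mg/mL

8.01 mg/mL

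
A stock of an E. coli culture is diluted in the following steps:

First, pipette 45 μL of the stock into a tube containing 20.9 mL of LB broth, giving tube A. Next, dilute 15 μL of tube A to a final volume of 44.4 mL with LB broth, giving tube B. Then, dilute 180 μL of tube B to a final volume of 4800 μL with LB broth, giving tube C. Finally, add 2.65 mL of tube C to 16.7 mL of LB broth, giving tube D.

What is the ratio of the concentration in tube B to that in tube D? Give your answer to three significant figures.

195

Step 1: 45 μL + 20.9 mL = 20945 μL total → factor 20945/45 = 465.44
Step 2: 15 μL brought to 44.4 mL → factor 44400/15 = 2960
Step 3: 180 μL brought to 4800 μL → factor 4800/180 = 26.667
Step 4: 2.65 mL + 16.7 mL = 19.35 mL total → factor 19.35/2.65 = 7.3019
Dilution factor to tube B = 1.3777 × 10^6; to tube D = 2.6826 × 10^8
[tube B]/[tube D] = (factor to tube D)/(factor to tube B) = 2.6826 × 10^8/1.3777 × 10^6 = 195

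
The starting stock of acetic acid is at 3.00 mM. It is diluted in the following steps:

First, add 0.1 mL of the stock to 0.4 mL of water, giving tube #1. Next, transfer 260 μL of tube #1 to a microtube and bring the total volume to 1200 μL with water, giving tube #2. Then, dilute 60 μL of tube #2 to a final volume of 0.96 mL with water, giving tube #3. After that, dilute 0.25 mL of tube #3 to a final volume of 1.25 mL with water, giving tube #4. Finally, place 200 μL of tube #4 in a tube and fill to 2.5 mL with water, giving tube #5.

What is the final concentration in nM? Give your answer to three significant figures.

Step 1: 0.1 mL + 0.4 mL = 0.5 mL total → factor 0.5/0.1 = 5
Step 2: 260 μL brought to 1200 μL → factor 1200/260 = 4.6154
Step 3: 60 μL brought to 0.96 mL → factor 960/60 = 16
Step 4: 0.25 mL brought to 1.25 mL → factor 1.25/0.25 = 5
Step 5: 200 μL brought to 2.5 mL → factor 2500/200 = 12.5
Overall dilution factor = 5 × 4.6154 × 16 × 5 × 12.5 = 23077
Final = 3.00 mM / 23077 = 0.0001300 mM = 130 nM

130 nM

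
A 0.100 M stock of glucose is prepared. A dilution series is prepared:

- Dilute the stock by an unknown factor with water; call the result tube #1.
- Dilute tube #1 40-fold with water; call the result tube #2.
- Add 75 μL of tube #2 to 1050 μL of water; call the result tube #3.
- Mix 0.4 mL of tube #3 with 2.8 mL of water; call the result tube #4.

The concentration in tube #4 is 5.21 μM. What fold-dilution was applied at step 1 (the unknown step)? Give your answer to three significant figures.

Step 1: unknown factor x
Step 2: 40-fold → factor 40
Step 3: 75 μL + 1050 μL = 1125 μL total → factor 1125/75 = 15
Step 4: 0.4 mL + 2.8 mL = 3.2 mL total → factor 3.2/0.4 = 8
Product of known-step factors = 4800
Overall factor = 0.100 M / (5.21 μM) = 19194
x = 19194 / 4800 = 4.00

4.00-fold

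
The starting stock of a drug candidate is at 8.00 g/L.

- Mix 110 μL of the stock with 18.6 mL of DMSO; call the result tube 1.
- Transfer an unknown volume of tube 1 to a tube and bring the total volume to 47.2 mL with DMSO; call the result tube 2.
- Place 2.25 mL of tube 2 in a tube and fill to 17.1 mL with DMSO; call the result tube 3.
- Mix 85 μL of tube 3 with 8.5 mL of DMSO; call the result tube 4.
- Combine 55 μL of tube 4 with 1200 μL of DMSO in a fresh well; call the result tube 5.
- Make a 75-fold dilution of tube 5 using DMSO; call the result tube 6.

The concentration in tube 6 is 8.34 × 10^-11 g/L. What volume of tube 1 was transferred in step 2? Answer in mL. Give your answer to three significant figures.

Step 1: 110 μL + 18.6 mL = 18710 μL total → factor 18710/110 = 170.09
Step 2: v brought to 47.2 mL → factor = 47.2 mL/v
Step 3: 2.25 mL brought to 17.1 mL → factor 17.1/2.25 = 7.6
Step 4: 85 μL + 8.5 mL = 8585 μL total → factor 8585/85 = 101
Step 5: 55 μL + 1200 μL = 1255 μL total → factor 1255/55 = 22.818
Step 6: 75-fold → factor 75
Product of known-step factors = 2.2344 × 10^8
Overall factor = 8.00 g/L / (8.34 × 10^-11 g/L) = 9.5923 × 10^10
Step-2 factor = 9.5923 × 10^10 / 2.2344 × 10^8 = 429.3
v = 47.2 mL / 429.3 = 0.110 mL

0.110 mL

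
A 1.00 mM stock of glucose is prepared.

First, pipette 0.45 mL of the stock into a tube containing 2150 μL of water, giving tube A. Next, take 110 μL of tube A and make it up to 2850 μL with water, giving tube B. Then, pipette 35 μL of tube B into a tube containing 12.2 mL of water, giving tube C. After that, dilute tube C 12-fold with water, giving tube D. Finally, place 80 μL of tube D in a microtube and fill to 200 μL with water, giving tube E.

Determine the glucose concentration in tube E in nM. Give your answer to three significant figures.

0.637 nM

Step 1: 0.45 mL + 2150 μL = 2.6 mL total → factor 2.6/0.45 = 5.7778
Step 2: 110 μL brought to 2850 μL → factor 2850/110 = 25.909
Step 3: 35 μL + 12.2 mL = 12235 μL total → factor 12235/35 = 349.57
Step 4: 12-fold → factor 12
Step 5: 80 μL brought to 200 μL → factor 200/80 = 2.5
Overall dilution factor = 5.7778 × 25.909 × 349.57 × 12 × 2.5 = 1.5699 × 10^6
Final = 1.00 mM / 1.5699 × 10^6 = 6.370 × 10^-7 mM = 0.637 nM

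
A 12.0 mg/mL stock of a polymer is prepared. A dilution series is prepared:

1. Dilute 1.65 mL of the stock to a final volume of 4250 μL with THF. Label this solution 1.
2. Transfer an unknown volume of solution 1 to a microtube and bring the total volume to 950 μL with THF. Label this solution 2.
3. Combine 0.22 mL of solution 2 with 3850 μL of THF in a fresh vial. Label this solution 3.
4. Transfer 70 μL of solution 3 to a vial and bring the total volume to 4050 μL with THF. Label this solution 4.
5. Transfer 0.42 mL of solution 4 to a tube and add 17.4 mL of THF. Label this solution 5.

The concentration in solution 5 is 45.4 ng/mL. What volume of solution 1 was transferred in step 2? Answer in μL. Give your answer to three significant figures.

420 μL

Step 1: 1.65 mL brought to 4250 μL → factor 4.25/1.65 = 2.5758
Step 2: v brought to 950 μL → factor = 950 μL/v
Step 3: 0.22 mL + 3850 μL = 4.07 mL total → factor 4.07/0.22 = 18.5
Step 4: 70 μL brought to 4050 μL → factor 4050/70 = 57.857
Step 5: 0.42 mL + 17.4 mL = 17.82 mL total → factor 17.82/0.42 = 42.429
Product of known-step factors = 1.1697 × 10^5
Overall factor = 12.0 mg/mL / (45.4 ng/mL) = 2.6432 × 10^5
Step-2 factor = 2.6432 × 10^5 / 1.1697 × 10^5 = 2.2596
v = 950 μL / 2.2596 = 420 μL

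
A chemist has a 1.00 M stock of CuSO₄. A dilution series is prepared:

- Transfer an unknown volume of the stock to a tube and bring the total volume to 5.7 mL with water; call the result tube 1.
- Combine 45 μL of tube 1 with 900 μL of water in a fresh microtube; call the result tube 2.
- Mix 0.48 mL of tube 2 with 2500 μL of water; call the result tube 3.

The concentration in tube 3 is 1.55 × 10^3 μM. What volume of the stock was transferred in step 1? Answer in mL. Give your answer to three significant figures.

Step 1: v brought to 5.7 mL → factor = 5.7 mL/v
Step 2: 45 μL + 900 μL = 945 μL total → factor 945/45 = 21
Step 3: 0.48 mL + 2500 μL = 2.98 mL total → factor 2.98/0.48 = 6.2083
Product of known-step factors = 130.38
Overall factor = 1.00 M / (1.55 × 10^3 μM) = 645.16
Step-1 factor = 645.16 / 130.38 = 4.9485
v = 5.7 mL / 4.9485 = 1.15 mL

1.15 mL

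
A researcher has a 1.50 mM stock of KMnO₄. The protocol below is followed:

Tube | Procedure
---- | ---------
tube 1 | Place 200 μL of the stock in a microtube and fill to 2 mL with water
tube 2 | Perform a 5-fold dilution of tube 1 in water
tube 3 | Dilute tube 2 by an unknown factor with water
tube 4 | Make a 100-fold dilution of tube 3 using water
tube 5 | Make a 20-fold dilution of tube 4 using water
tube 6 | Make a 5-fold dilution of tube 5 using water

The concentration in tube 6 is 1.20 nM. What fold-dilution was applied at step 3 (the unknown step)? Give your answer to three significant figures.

2.50-fold

Step 1: 200 μL brought to 2 mL → factor 2000/200 = 10
Step 2: 5-fold → factor 5
Step 3: unknown factor x
Step 4: 100-fold → factor 100
Step 5: 20-fold → factor 20
Step 6: 5-fold → factor 5
Product of known-step factors = 5 × 10^5
Overall factor = 1.50 mM / (1.20 nM) = 1.25 × 10^6
x = 1.25 × 10^6 / 5 × 10^5 = 2.50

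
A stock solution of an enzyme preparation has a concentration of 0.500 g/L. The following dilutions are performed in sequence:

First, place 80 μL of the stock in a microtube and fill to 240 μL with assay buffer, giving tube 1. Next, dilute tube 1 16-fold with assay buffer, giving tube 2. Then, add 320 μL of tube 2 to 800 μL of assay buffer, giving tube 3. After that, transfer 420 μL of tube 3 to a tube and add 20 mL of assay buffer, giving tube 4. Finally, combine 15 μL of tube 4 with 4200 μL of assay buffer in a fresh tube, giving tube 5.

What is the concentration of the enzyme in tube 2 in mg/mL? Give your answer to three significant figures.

0.0104 mg/mL

Step 1: 80 μL brought to 240 μL → factor 240/80 = 3
Step 2: 16-fold → factor 16
Dilution factor through tube 2 = 3 × 16 = 48
[tube 2] = 0.500 g/L / 48 = 0.01042 g/L = 0.0104 mg/mL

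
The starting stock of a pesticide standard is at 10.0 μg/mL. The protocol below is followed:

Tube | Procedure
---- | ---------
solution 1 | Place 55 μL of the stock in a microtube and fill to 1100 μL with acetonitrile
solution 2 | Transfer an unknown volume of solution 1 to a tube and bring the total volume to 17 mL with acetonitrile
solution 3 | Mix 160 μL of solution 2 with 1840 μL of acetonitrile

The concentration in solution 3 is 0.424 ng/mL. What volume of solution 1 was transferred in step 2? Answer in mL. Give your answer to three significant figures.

0.180 mL

Step 1: 55 μL brought to 1100 μL → factor 1100/55 = 20
Step 2: v brought to 17 mL → factor = 17 mL/v
Step 3: 160 μL + 1840 μL = 2000 μL total → factor 2000/160 = 12.5
Product of known-step factors = 250
Overall factor = 10.0 μg/mL / (0.424 ng/mL) = 23585
Step-2 factor = 23585 / 250 = 94.34
v = 17 mL / 94.34 = 0.180 mL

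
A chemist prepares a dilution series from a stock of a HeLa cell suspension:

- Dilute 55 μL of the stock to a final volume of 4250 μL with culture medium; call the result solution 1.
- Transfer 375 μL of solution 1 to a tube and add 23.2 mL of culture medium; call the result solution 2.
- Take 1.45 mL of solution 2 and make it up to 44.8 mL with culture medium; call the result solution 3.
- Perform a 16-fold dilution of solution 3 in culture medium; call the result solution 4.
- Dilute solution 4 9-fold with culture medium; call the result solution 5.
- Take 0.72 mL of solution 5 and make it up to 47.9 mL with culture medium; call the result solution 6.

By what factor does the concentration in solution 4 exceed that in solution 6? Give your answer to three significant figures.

599

Step 1: 55 μL brought to 4250 μL → factor 4250/55 = 77.273
Step 2: 375 μL + 23.2 mL = 23575 μL total → factor 23575/375 = 62.867
Step 3: 1.45 mL brought to 44.8 mL → factor 44.8/1.45 = 30.897
Step 4: 16-fold → factor 16
Step 5: 9-fold → factor 9
Step 6: 0.72 mL brought to 47.9 mL → factor 47.9/0.72 = 66.528
Dilution factor to solution 4 = 2.4015 × 10^6; to solution 6 = 1.4379 × 10^9
[solution 4]/[solution 6] = (factor to solution 6)/(factor to solution 4) = 1.4379 × 10^9/2.4015 × 10^6 = 599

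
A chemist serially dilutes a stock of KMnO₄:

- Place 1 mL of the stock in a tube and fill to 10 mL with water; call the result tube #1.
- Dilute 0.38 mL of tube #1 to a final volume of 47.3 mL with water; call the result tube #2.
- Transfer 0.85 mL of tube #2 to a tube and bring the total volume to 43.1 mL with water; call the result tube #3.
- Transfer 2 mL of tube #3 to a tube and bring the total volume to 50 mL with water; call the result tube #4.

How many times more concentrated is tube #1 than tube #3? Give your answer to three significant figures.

6.31 × 10^3

Step 1: 1 mL brought to 10 mL → factor 10/1 = 10
Step 2: 0.38 mL brought to 47.3 mL → factor 47.3/0.38 = 124.47
Step 3: 0.85 mL brought to 43.1 mL → factor 43.1/0.85 = 50.706
Dilution factor to tube #1 = 10; to tube #3 = 63115
[tube #1]/[tube #3] = (factor to tube #3)/(factor to tube #1) = 63115/10 = 6.31 × 10^3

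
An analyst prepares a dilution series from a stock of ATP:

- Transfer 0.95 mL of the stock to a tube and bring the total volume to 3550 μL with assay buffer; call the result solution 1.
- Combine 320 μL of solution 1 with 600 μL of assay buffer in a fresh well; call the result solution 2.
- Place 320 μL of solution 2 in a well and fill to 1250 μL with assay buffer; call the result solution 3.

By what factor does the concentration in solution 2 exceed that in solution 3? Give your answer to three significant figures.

Step 1: 0.95 mL brought to 3550 μL → factor 3.55/0.95 = 3.7368
Step 2: 320 μL + 600 μL = 920 μL total → factor 920/320 = 2.875
Step 3: 320 μL brought to 1250 μL → factor 1250/320 = 3.9062
Dilution factor to solution 2 = 10.743; to solution 3 = 41.966
[solution 2]/[solution 3] = (factor to solution 3)/(factor to solution 2) = 41.966/10.743 = 3.91

3.91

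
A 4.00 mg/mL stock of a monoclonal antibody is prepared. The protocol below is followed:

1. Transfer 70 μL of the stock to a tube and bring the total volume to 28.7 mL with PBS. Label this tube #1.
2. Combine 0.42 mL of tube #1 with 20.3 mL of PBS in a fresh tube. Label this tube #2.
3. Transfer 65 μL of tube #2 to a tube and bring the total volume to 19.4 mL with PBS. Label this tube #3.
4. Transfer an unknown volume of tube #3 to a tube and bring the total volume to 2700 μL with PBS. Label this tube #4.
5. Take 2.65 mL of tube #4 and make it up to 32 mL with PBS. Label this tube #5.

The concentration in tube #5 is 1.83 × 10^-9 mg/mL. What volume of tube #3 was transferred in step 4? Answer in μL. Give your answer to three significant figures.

Step 1: 70 μL brought to 28.7 mL → factor 28700/70 = 410
Step 2: 0.42 mL + 20.3 mL = 20.72 mL total → factor 20.72/0.42 = 49.333
Step 3: 65 μL brought to 19.4 mL → factor 19400/65 = 298.46
Step 4: v brought to 2700 μL → factor = 2700 μL/v
Step 5: 2.65 mL brought to 32 mL → factor 32/2.65 = 12.075
Product of known-step factors = 7.2898 × 10^7
Overall factor = 4.00 mg/mL / (1.83 × 10^-9 mg/mL) = 2.1858 × 10^9
Step-4 factor = 2.1858 × 10^9 / 7.2898 × 10^7 = 29.984
v = 2700 μL / 29.984 = 90.0 μL

90.0 μL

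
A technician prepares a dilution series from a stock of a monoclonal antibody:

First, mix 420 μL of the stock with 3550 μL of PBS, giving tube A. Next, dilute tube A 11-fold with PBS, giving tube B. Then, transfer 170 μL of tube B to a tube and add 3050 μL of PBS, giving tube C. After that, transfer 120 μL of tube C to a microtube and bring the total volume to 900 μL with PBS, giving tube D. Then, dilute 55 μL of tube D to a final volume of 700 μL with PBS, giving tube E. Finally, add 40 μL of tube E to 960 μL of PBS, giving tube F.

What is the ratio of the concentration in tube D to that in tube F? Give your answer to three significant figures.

318

Step 1: 420 μL + 3550 μL = 3970 μL total → factor 3970/420 = 9.4524
Step 2: 11-fold → factor 11
Step 3: 170 μL + 3050 μL = 3220 μL total → factor 3220/170 = 18.941
Step 4: 120 μL brought to 900 μL → factor 900/120 = 7.5
Step 5: 55 μL brought to 700 μL → factor 700/55 = 12.727
Step 6: 40 μL + 960 μL = 1000 μL total → factor 1000/40 = 25
Dilution factor to tube D = 14771; to tube F = 4.6998 × 10^6
[tube D]/[tube F] = (factor to tube F)/(factor to tube D) = 4.6998 × 10^6/14771 = 318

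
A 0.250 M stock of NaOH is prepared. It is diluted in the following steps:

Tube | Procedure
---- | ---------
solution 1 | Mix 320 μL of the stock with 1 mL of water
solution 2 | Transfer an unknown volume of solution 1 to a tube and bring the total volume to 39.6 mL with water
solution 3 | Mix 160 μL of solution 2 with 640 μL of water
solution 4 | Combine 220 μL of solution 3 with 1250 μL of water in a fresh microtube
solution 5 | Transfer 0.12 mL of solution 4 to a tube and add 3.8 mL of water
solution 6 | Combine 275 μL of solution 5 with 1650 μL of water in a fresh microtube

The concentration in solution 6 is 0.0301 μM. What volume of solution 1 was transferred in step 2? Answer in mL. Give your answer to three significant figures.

Step 1: 320 μL + 1 mL = 1320 μL total → factor 1320/320 = 4.125
Step 2: v brought to 39.6 mL → factor = 39.6 mL/v
Step 3: 160 μL + 640 μL = 800 μL total → factor 800/160 = 5
Step 4: 220 μL + 1250 μL = 1470 μL total → factor 1470/220 = 6.6818
Step 5: 0.12 mL + 3.8 mL = 3.92 mL total → factor 3.92/0.12 = 32.667
Step 6: 275 μL + 1650 μL = 1925 μL total → factor 1925/275 = 7
Product of known-step factors = 31513
Overall factor = 0.250 M / (0.0301 μM) = 8.3056 × 10^6
Step-2 factor = 8.3056 × 10^6 / 31513 = 263.56
v = 39.6 mL / 263.56 = 0.150 mL

0.150 mL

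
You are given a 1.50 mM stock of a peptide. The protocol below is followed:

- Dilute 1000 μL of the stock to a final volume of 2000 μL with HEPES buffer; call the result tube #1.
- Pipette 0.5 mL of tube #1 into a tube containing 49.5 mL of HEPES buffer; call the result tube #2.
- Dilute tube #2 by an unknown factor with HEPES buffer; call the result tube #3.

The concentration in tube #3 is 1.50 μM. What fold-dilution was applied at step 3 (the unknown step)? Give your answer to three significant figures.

5.00-fold

Step 1: 1000 μL brought to 2000 μL → factor 2000/1000 = 2
Step 2: 0.5 mL + 49.5 mL = 50 mL total → factor 50/0.5 = 100
Step 3: unknown factor x
Product of known-step factors = 200
Overall factor = 1.50 mM / (1.50 μM) = 1000
x = 1000 / 200 = 5.00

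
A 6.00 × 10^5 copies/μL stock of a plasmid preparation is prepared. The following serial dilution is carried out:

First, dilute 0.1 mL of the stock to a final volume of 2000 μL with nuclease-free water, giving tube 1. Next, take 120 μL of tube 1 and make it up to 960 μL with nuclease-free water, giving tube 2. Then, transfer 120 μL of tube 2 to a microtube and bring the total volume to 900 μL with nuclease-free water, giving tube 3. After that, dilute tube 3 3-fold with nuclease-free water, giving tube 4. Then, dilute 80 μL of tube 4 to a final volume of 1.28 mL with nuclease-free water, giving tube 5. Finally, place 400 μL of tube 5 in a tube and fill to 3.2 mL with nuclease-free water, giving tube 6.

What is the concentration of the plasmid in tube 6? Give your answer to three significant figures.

Step 1: 0.1 mL brought to 2000 μL → factor 2/0.1 = 20
Step 2: 120 μL brought to 960 μL → factor 960/120 = 8
Step 3: 120 μL brought to 900 μL → factor 900/120 = 7.5
Step 4: 3-fold → factor 3
Step 5: 80 μL brought to 1.28 mL → factor 1280/80 = 16
Step 6: 400 μL brought to 3.2 mL → factor 3200/400 = 8
Dilution factor through tube 6 = 20 × 8 × 7.5 × 3 × 16 × 8 = 4.608 × 10^5
[tube 6] = 6.00 × 10^5 copies/μL / 4.608 × 10^5 = 1.30 copies/μL

1.30 copies/μL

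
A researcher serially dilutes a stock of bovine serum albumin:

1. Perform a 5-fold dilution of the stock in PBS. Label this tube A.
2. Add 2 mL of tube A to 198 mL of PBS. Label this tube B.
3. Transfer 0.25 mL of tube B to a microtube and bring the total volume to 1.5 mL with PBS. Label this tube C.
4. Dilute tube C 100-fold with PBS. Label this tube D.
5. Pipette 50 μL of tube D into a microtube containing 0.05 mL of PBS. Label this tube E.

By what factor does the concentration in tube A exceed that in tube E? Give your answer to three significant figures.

1.20 × 10^5

Step 1: 5-fold → factor 5
Step 2: 2 mL + 198 mL = 200 mL total → factor 200/2 = 100
Step 3: 0.25 mL brought to 1.5 mL → factor 1.5/0.25 = 6
Step 4: 100-fold → factor 100
Step 5: 50 μL + 0.05 mL = 100 μL total → factor 100/50 = 2
Dilution factor to tube A = 5; to tube E = 6 × 10^5
[tube A]/[tube E] = (factor to tube E)/(factor to tube A) = 6 × 10^5/5 = 1.20 × 10^5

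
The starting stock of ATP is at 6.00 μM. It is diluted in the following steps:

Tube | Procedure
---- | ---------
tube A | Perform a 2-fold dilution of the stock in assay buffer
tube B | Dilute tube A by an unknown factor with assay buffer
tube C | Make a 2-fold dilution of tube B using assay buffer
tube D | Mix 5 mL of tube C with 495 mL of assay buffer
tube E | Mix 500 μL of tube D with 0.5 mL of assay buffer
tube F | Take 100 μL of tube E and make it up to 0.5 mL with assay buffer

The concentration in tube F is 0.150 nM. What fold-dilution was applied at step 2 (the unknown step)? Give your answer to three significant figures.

10.0-fold

Step 1: 2-fold → factor 2
Step 2: unknown factor x
Step 3: 2-fold → factor 2
Step 4: 5 mL + 495 mL = 500 mL total → factor 500/5 = 100
Step 5: 500 μL + 0.5 mL = 1000 μL total → factor 1000/500 = 2
Step 6: 100 μL brought to 0.5 mL → factor 500/100 = 5
Product of known-step factors = 4000
Overall factor = 6.00 μM / (0.150 nM) = 40000
x = 40000 / 4000 = 10.0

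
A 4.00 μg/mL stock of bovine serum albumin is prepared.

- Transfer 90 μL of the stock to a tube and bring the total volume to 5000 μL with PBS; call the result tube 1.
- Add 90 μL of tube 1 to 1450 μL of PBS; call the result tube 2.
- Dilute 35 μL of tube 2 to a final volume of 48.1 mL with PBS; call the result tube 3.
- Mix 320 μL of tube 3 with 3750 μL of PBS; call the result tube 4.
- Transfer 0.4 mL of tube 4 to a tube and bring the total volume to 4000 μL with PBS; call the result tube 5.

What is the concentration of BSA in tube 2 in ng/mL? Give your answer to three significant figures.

Step 1: 90 μL brought to 5000 μL → factor 5000/90 = 55.556
Step 2: 90 μL + 1450 μL = 1540 μL total → factor 1540/90 = 17.111
Dilution factor through tube 2 = 55.556 × 17.111 = 950.62
[tube 2] = 4.00 μg/mL / 950.62 = 0.004208 μg/mL = 4.21 ng/mL

4.21 ng/mL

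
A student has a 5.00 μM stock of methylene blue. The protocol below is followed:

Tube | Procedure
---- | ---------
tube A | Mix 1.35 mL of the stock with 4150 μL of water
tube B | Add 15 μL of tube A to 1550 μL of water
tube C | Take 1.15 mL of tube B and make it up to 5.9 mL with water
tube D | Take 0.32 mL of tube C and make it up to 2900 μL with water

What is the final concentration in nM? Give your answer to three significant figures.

0.253 nM

Step 1: 1.35 mL + 4150 μL = 5.5 mL total → factor 5.5/1.35 = 4.0741
Step 2: 15 μL + 1550 μL = 1565 μL total → factor 1565/15 = 104.33
Step 3: 1.15 mL brought to 5.9 mL → factor 5.9/1.15 = 5.1304
Step 4: 0.32 mL brought to 2900 μL → factor 2.9/0.32 = 9.0625
Overall dilution factor = 4.0741 × 104.33 × 5.1304 × 9.0625 = 19763
Final = 5.00 μM / 19763 = 0.0002530 μM = 0.253 nM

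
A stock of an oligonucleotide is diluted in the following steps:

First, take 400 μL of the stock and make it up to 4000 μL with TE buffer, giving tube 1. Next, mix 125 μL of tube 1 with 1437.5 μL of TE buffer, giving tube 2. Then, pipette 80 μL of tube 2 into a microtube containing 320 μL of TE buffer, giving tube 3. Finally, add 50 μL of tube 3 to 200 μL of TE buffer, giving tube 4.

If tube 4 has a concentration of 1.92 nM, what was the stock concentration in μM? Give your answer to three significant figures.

Step 1: 400 μL brought to 4000 μL → factor 4000/400 = 10
Step 2: 125 μL + 1437.5 μL = 1562.5 μL total → factor 1562.5/125 = 12.5
Step 3: 80 μL + 320 μL = 400 μL total → factor 400/80 = 5
Step 4: 50 μL + 200 μL = 250 μL total → factor 250/50 = 5
Overall dilution factor = 10 × 12.5 × 5 × 5 = 3125
Stock = 1.92 nM × 3125 = 6000 nM = 6.00 μM

6.00 μM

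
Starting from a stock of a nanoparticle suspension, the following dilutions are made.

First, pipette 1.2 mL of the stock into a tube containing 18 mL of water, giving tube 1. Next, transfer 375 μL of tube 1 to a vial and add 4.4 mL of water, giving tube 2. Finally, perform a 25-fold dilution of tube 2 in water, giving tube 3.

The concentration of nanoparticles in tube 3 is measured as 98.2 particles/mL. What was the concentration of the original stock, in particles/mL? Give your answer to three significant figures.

Step 1: 1.2 mL + 18 mL = 19.2 mL total → factor 19.2/1.2 = 16
Step 2: 375 μL + 4.4 mL = 4775 μL total → factor 4775/375 = 12.733
Step 3: 25-fold → factor 25
Overall dilution factor = 16 × 12.733 × 25 = 5093.3
Stock = 98.2 particles/mL × 5093.3 = 5.00 × 10^5 particles/mL

5.00 × 10^5 particles/mL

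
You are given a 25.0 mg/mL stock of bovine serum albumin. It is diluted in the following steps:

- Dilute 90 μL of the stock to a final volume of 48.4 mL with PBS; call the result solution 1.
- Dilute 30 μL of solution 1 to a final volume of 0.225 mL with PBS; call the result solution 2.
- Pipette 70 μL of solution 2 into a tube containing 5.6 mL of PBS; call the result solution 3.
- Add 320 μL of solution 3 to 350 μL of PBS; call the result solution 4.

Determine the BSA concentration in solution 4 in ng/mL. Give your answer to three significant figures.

36.5 ng/mL

Step 1: 90 μL brought to 48.4 mL → factor 48400/90 = 537.78
Step 2: 30 μL brought to 0.225 mL → factor 225/30 = 7.5
Step 3: 70 μL + 5.6 mL = 5670 μL total → factor 5670/70 = 81
Step 4: 320 μL + 350 μL = 670 μL total → factor 670/320 = 2.0938
Overall dilution factor = 537.78 × 7.5 × 81 × 2.0938 = 6.8403 × 10^5
Final = 25.0 mg/mL / 6.8403 × 10^5 = 3.655 × 10^-5 mg/mL = 36.5 ng/mL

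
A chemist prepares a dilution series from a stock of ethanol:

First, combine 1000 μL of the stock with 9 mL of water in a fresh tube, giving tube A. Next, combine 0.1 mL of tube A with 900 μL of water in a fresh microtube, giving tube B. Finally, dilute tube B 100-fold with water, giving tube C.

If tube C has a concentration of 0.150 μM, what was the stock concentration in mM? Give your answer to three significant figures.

Step 1: 1000 μL + 9 mL = 10000 μL total → factor 10000/1000 = 10
Step 2: 0.1 mL + 900 μL = 1 mL total → factor 1/0.1 = 10
Step 3: 100-fold → factor 100
Overall dilution factor = 10 × 10 × 100 = 10000
Stock = 0.150 μM × 10000 = 1500 μM = 1.50 mM

1.50 mM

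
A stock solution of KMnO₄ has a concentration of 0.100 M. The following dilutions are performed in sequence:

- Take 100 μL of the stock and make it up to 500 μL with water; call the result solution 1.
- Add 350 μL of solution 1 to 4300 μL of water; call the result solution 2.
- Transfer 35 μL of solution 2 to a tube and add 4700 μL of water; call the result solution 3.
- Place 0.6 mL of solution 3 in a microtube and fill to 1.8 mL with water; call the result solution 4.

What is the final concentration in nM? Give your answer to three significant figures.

Step 1: 100 μL brought to 500 μL → factor 500/100 = 5
Step 2: 350 μL + 4300 μL = 4650 μL total → factor 4650/350 = 13.286
Step 3: 35 μL + 4700 μL = 4735 μL total → factor 4735/35 = 135.29
Step 4: 0.6 mL brought to 1.8 mL → factor 1.8/0.6 = 3
Overall dilution factor = 5 × 13.286 × 135.29 × 3 = 26961
Final = 0.100 M / 26961 = 3.709 × 10^-6 M = 3.71 × 10^3 nM

3.71 × 10^3 nM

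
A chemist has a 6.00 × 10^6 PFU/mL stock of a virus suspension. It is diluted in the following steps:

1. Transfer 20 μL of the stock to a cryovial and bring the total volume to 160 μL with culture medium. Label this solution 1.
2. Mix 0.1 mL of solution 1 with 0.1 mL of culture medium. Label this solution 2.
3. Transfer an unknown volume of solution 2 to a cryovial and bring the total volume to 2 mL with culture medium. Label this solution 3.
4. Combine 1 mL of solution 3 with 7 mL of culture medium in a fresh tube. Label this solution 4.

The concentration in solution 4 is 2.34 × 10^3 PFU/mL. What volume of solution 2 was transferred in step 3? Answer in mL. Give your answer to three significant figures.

Step 1: 20 μL brought to 160 μL → factor 160/20 = 8
Step 2: 0.1 mL + 0.1 mL = 0.2 mL total → factor 0.2/0.1 = 2
Step 3: v brought to 2 mL → factor = 2 mL/v
Step 4: 1 mL + 7 mL = 8 mL total → factor 8/1 = 8
Product of known-step factors = 128
Overall factor = 6.00 × 10^6 PFU/mL / (2.34 × 10^3 PFU/mL) = 2564.1
Step-3 factor = 2564.1 / 128 = 20.032
v = 2 mL / 20.032 = 0.0998 mL

0.0998 mL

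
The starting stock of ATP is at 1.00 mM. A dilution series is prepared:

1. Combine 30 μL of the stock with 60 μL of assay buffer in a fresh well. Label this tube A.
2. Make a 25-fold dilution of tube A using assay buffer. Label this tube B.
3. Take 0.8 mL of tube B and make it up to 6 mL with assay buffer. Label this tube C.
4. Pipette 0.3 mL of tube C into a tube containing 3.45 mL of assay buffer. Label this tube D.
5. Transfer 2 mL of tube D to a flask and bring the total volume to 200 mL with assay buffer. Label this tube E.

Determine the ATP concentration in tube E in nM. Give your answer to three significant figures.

1.42 nM

Step 1: 30 μL + 60 μL = 90 μL total → factor 90/30 = 3
Step 2: 25-fold → factor 25
Step 3: 0.8 mL brought to 6 mL → factor 6/0.8 = 7.5
Step 4: 0.3 mL + 3.45 mL = 3.75 mL total → factor 3.75/0.3 = 12.5
Step 5: 2 mL brought to 200 mL → factor 200/2 = 100
Overall dilution factor = 3 × 25 × 7.5 × 12.5 × 100 = 7.0312 × 10^5
Final = 1.00 mM / 7.0312 × 10^5 = 1.422 × 10^-6 mM = 1.42 nM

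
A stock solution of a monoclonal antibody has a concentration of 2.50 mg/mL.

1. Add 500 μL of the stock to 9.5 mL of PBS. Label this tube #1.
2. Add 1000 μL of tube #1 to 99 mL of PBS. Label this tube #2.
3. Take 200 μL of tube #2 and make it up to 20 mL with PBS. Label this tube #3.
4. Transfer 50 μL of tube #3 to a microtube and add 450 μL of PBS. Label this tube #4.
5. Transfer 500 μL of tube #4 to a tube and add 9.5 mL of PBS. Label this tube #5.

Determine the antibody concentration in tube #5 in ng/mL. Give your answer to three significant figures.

Step 1: 500 μL + 9.5 mL = 10000 μL total → factor 10000/500 = 20
Step 2: 1000 μL + 99 mL = 1 × 10^5 μL total → factor 1 × 10^5/1000 = 100
Step 3: 200 μL brought to 20 mL → factor 20000/200 = 100
Step 4: 50 μL + 450 μL = 500 μL total → factor 500/50 = 10
Step 5: 500 μL + 9.5 mL = 10000 μL total → factor 10000/500 = 20
Overall dilution factor = 20 × 100 × 100 × 10 × 20 = 4 × 10^7
Final = 2.50 mg/mL / 4 × 10^7 = 6.250 × 10^-8 mg/mL = 0.0625 ng/mL

0.0625 ng/mL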